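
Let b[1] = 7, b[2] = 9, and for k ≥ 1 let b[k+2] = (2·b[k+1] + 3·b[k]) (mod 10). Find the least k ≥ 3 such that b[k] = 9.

3

We have b[1] = 7,  b[2] = 9,  b[3] = 9,  b[4] = 5,  b[5] = 7,  b[6] = 9.
Since (b[5], b[6]) = (b[1], b[2]) = (7, 9) (two consecutive terms determine the rest), the sequence is periodic with period 4.
The value 9 first appears (with k ≥ 3) at b[3].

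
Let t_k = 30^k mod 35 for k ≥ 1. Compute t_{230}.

25

t_1 = 30,  t_2 = 25,  t_3 = 15,  t_4 = 30.
Since t_4 = t_1 = 30, the sequence is periodic with period 3.
So t_{230} = t_{1 + ((230-1) mod 3)} = t_2 = 25.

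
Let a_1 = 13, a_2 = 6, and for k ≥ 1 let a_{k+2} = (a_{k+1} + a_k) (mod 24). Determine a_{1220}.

Computing terms: a_1 = 13, a_2 = 6, a_3 = 19, a_4 = 1, a_5 = 20, a_6 = 21, a_7 = 17, a_8 = 14, a_9 = 7, a_{10} = 21, a_{11} = 4, a_{12} = 1, a_{13} = 5, a_{14} = 6, a_{15} = 11, a_{16} = 17, a_{17} = 4, a_{18} = 21, a_{19} = 1, a_{20} = 22, a_{21} = 23, a_{22} = 21, a_{23} = 20, a_{24} = 17, a_{25} = 13, a_{26} = 6.
Since (a_{25}, a_{26}) = (a_1, a_2) = (13, 6) (two consecutive terms determine the rest), the sequence is periodic with period 24.
So a_{1220} = a_{1 + ((1220-1) mod 24)} = a_{20} = 22.

22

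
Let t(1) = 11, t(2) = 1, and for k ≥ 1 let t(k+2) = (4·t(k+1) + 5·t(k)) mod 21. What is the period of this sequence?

We have t(1) = 11, t(2) = 1, t(3) = 17, t(4) = 10, t(5) = 20, t(6) = 4, t(7) = 11, t(8) = 1.
Since (t(7), t(8)) = (t(1), t(2)) = (11, 1) (two consecutive terms determine the rest), the sequence is periodic with period 6.

6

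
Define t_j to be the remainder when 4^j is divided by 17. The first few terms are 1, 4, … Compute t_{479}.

13

Computing terms: t_0 = 1, t_1 = 4, t_2 = 16, t_3 = 13, t_4 = 1.
The sequence repeats with period 4.
(479 - 0) mod 4 = 3, so t_{479} = t_3 = 13.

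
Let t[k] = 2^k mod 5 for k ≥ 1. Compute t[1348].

Listing terms: t[1] = 2; t[2] = 4; t[3] = 3; t[4] = 1; t[5] = 2.
Since t[5] = t[1] = 2, the sequence is periodic with period 4.
So t[1348] = t[1 + ((1348-1) mod 4)] = t[4] = 1.

1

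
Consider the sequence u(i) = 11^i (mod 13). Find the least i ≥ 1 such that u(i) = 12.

6

Listing terms: u(0) = 1; u(1) = 11; u(2) = 4; u(3) = 5; u(4) = 3; u(5) = 7; u(6) = 12; u(7) = 2; u(8) = 9; u(9) = 8; u(10) = 10; u(11) = 6; u(12) = 1.
The sequence repeats with period 12.
The value 12 first appears (with i ≥ 1) at u(6).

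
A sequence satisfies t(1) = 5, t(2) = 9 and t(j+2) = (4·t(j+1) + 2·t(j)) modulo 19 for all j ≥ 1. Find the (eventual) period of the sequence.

Computing terms: t(1) = 5,  t(2) = 9,  t(3) = 8,  t(4) = 12,  t(5) = 7,  t(6) = 14,  t(7) = 13,  t(8) = 4,  t(9) = 4,  t(10) = 5,  t(11) = 9.
Since (t(10), t(11)) = (t(1), t(2)) = (5, 9) (two consecutive terms determine the rest), the sequence is periodic with period 9.

9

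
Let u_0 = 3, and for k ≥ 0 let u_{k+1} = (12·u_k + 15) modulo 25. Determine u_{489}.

u_0 = 3,  u_1 = 1,  u_2 = 2,  u_3 = 14,  u_4 = 8,  u_5 = 11,  u_6 = 22,  u_7 = 4,  u_8 = 13,  u_9 = 21,  u_{10} = 17,  u_{11} = 19,  u_{12} = 18,  u_{13} = 6,  u_{14} = 12,  u_{15} = 9,  u_{16} = 23,  u_{17} = 16,  u_{18} = 7,  u_{19} = 24,  u_{20} = 3.
Since u_{20} = u_0 = 3, the sequence is periodic with period 20.
So u_{489} = u_{0 + ((489-0) mod 20)} = u_9 = 21.

21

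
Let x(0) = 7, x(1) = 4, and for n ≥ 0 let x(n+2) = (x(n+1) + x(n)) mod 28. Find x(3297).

Computing terms: x(0) = 7; x(1) = 4; x(2) = 11; x(3) = 15; x(4) = 26; x(5) = 13; x(6) = 11; x(7) = 24; x(8) = 7; x(9) = 3; x(10) = 10; x(11) = 13; x(12) = 23; x(13) = 8; x(14) = 3; x(15) = 11; x(16) = 14; x(17) = 25; x(18) = 11; x(19) = 8; x(20) = 19; x(21) = 27; x(22) = 18; x(23) = 17; x(24) = 7; x(25) = 24; x(26) = 3; x(27) = 27; x(28) = 2; x(29) = 1; x(30) = 3; x(31) = 4; x(32) = 7; x(33) = 11; x(34) = 18; x(35) = 1; x(36) = 19; x(37) = 20; x(38) = 11; x(39) = 3; x(40) = 14; x(41) = 17; x(42) = 3; x(43) = 20; x(44) = 23; x(45) = 15; x(46) = 10; x(47) = 25; x(48) = 7; x(49) = 4.
Since (x(48), x(49)) = (x(0), x(1)) = (7, 4) (two consecutive terms determine the rest), the sequence is periodic with period 48.
(3297 - 0) mod 48 = 33, so x(3297) = x(33) = 11.

11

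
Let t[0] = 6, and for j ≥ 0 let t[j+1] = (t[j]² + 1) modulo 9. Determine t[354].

5

Listing terms: t[0] = 6, t[1] = 1, t[2] = 2, t[3] = 5, t[4] = 8, t[5] = 2.
Since t[5] = t[2] = 2, the sequence is eventually periodic: after a pre-period of length 2 it cycles with period 3.
For j ≥ 2, t[j] depends only on (j - 2) mod 3. (354 - 2) mod 3 = 1, so t[354] = t[3] = 5.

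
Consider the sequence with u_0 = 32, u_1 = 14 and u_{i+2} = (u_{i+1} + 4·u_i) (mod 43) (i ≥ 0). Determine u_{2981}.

We have u_0 = 32,  u_1 = 14,  u_2 = 13,  u_3 = 26,  u_4 = 35,  u_5 = 10,  u_6 = 21,  u_7 = 18,  u_8 = 16,  u_9 = 2,  u_{10} = 23,  u_{11} = 31,  u_{12} = 37,  u_{13} = 32,  u_{14} = 8,  u_{15} = 7,  u_{16} = 39,  u_{17} = 24,  u_{18} = 8,  u_{19} = 18,  u_{20} = 7,  u_{21} = 36,  u_{22} = 21,  u_{23} = 36,  u_{24} = 34,  u_{25} = 6,  u_{26} = 13,  u_{27} = 37,  u_{28} = 3,  u_{29} = 22,  u_{30} = 34,  u_{31} = 36,  u_{32} = 0,  u_{33} = 15,  u_{34} = 15,  u_{35} = 32,  u_{36} = 6,  u_{37} = 5,  u_{38} = 29,  u_{39} = 6,  u_{40} = 36,  u_{41} = 17,  u_{42} = 32,  u_{43} = 14.
Since (u_{42}, u_{43}) = (u_0, u_1) = (32, 14) (two consecutive terms determine the rest), the sequence is periodic with period 42.
So u_{2981} = u_{0 + ((2981-0) mod 42)} = u_{41} = 17.

17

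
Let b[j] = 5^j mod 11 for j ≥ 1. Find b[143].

Listing terms: b[1] = 5,  b[2] = 3,  b[3] = 4,  b[4] = 9,  b[5] = 1,  b[6] = 5.
Since b[6] = b[1] = 5, the sequence is periodic with period 5.
(143 - 1) mod 5 = 2, so b[143] = b[3] = 4.

4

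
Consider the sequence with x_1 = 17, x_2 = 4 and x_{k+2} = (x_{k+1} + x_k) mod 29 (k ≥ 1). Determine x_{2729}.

1

Listing terms: x_1 = 17,  x_2 = 4,  x_3 = 21,  x_4 = 25,  x_5 = 17,  x_6 = 13,  x_7 = 1,  x_8 = 14,  x_9 = 15,  x_{10} = 0,  x_{11} = 15,  x_{12} = 15,  x_{13} = 1,  x_{14} = 16,  x_{15} = 17,  x_{16} = 4.
The sequence repeats with period 14.
So x_{2729} = x_{1 + ((2729-1) mod 14)} = x_{13} = 1.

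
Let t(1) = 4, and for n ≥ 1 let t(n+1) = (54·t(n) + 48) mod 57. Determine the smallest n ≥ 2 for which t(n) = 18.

6

Computing terms: t(1) = 4, t(2) = 36, t(3) = 54, t(4) = 0, t(5) = 48, t(6) = 18, t(7) = 51, t(8) = 9, t(9) = 21, t(10) = 42, t(11) = 36.
Since t(11) = t(2) = 36, the sequence is eventually periodic: after a pre-period of length 1 it cycles with period 9.
The value 18 first appears (with n ≥ 2) at t(6).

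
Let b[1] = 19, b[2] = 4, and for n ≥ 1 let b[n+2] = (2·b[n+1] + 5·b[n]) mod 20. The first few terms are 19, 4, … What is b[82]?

4

Listing terms: b[1] = 19, b[2] = 4, b[3] = 3, b[4] = 6, b[5] = 7, b[6] = 4, b[7] = 3.
Since (b[6], b[7]) = (b[2], b[3]) = (4, 3) (two consecutive terms determine the rest), the sequence is eventually periodic: after a pre-period of length 1 it cycles with period 4.
For n ≥ 2, b[n] depends only on (n - 2) mod 4. (82 - 2) mod 4 = 0, so b[82] = b[2] = 4.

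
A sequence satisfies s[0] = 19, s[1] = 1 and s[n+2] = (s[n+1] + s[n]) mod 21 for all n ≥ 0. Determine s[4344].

We have s[0] = 19, s[1] = 1, s[2] = 20, s[3] = 0, s[4] = 20, s[5] = 20, s[6] = 19, s[7] = 18, s[8] = 16, s[9] = 13, s[10] = 8, s[11] = 0, s[12] = 8, s[13] = 8, s[14] = 16, s[15] = 3, s[16] = 19, s[17] = 1.
The sequence repeats with period 16.
So s[4344] = s[0 + ((4344-0) mod 16)] = s[8] = 16.

16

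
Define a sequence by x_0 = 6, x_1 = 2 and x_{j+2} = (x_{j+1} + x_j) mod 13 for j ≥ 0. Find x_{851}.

1

x_0 = 6, x_1 = 2, x_2 = 8, x_3 = 10, x_4 = 5, x_5 = 2, x_6 = 7, x_7 = 9, x_8 = 3, x_9 = 12, x_{10} = 2, x_{11} = 1, x_{12} = 3, x_{13} = 4, x_{14} = 7, x_{15} = 11, x_{16} = 5, x_{17} = 3, x_{18} = 8, x_{19} = 11, x_{20} = 6, x_{21} = 4, x_{22} = 10, x_{23} = 1, x_{24} = 11, x_{25} = 12, x_{26} = 10, x_{27} = 9, x_{28} = 6, x_{29} = 2.
The sequence repeats with period 28.
So x_{851} = x_{0 + ((851-0) mod 28)} = x_{11} = 1.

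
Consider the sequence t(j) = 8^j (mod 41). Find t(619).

t(0) = 1,  t(1) = 8,  t(2) = 23,  t(3) = 20,  t(4) = 37,  t(5) = 9,  t(6) = 31,  t(7) = 2,  t(8) = 16,  t(9) = 5,  t(10) = 40,  t(11) = 33,  t(12) = 18,  t(13) = 21,  t(14) = 4,  t(15) = 32,  t(16) = 10,  t(17) = 39,  t(18) = 25,  t(19) = 36,  t(20) = 1.
The sequence repeats with period 20.
(619 - 0) mod 20 = 19, so t(619) = t(19) = 36.

36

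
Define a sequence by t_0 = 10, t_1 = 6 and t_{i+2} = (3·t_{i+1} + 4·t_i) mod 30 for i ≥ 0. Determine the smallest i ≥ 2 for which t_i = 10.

10

Listing terms: t_0 = 10,  t_1 = 6,  t_2 = 28,  t_3 = 18,  t_4 = 16,  t_5 = 0,  t_6 = 4,  t_7 = 12,  t_8 = 22,  t_9 = 24,  t_{10} = 10,  t_{11} = 6.
Since (t_{10}, t_{11}) = (t_0, t_1) = (10, 6) (two consecutive terms determine the rest), the sequence is periodic with period 10.
The value 10 next appears (with i ≥ 2) at t_{10}.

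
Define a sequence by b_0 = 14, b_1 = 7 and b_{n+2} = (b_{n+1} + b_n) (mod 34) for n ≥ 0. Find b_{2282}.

b_0 = 14,  b_1 = 7,  b_2 = 21,  b_3 = 28,  b_4 = 15,  b_5 = 9,  b_6 = 24,  b_7 = 33,  b_8 = 23,  b_9 = 22,  b_{10} = 11,  b_{11} = 33,  b_{12} = 10,  b_{13} = 9,  b_{14} = 19,  b_{15} = 28,  b_{16} = 13,  b_{17} = 7,  b_{18} = 20,  b_{19} = 27,  b_{20} = 13,  b_{21} = 6,  b_{22} = 19,  b_{23} = 25,  b_{24} = 10,  b_{25} = 1,  b_{26} = 11,  b_{27} = 12,  b_{28} = 23,  b_{29} = 1,  b_{30} = 24,  b_{31} = 25,  b_{32} = 15,  b_{33} = 6,  b_{34} = 21,  b_{35} = 27,  b_{36} = 14,  b_{37} = 7.
Since (b_{36}, b_{37}) = (b_0, b_1) = (14, 7) (two consecutive terms determine the rest), the sequence is periodic with period 36.
(2282 - 0) mod 36 = 14, so b_{2282} = b_{14} = 19.

19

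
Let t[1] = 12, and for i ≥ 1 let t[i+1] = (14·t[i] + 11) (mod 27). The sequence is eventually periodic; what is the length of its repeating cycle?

18

Listing terms: t[1] = 12,  t[2] = 17,  t[3] = 6,  t[4] = 14,  t[5] = 18,  t[6] = 20,  t[7] = 21,  t[8] = 8,  t[9] = 15,  t[10] = 5,  t[11] = 0,  t[12] = 11,  t[13] = 3,  t[14] = 26,  t[15] = 24,  t[16] = 23,  t[17] = 9,  t[18] = 2,  t[19] = 12.
The sequence repeats with period 18.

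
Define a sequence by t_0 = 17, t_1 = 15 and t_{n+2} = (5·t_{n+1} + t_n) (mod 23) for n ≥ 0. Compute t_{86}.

22

t_0 = 17,  t_1 = 15,  t_2 = 0,  t_3 = 15,  t_4 = 6,  t_5 = 22,  t_6 = 1,  t_7 = 4,  t_8 = 21,  t_9 = 17,  t_{10} = 14,  t_{11} = 18,  t_{12} = 12,  t_{13} = 9,  t_{14} = 11,  t_{15} = 18,  t_{16} = 9,  t_{17} = 17,  t_{18} = 2,  t_{19} = 4,  t_{20} = 22,  t_{21} = 22,  t_{22} = 17,  t_{23} = 15.
Since (t_{22}, t_{23}) = (t_0, t_1) = (17, 15) (two consecutive terms determine the rest), the sequence is periodic with period 22.
(86 - 0) mod 22 = 20, so t_{86} = t_{20} = 22.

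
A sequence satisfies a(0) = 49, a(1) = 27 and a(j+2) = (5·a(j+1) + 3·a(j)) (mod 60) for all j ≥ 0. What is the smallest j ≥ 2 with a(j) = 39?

a(0) = 49,  a(1) = 27,  a(2) = 42,  a(3) = 51,  a(4) = 21,  a(5) = 18,  a(6) = 33,  a(7) = 39,  a(8) = 54,  a(9) = 27,  a(10) = 57,  a(11) = 6,  a(12) = 21,  a(13) = 3,  a(14) = 18,  a(15) = 39,  a(16) = 9,  a(17) = 42,  a(18) = 57,  a(19) = 51,  a(20) = 6,  a(21) = 3,  a(22) = 33,  a(23) = 54,  a(24) = 9,  a(25) = 27,  a(26) = 42.
Since (a(25), a(26)) = (a(1), a(2)) = (27, 42) (two consecutive terms determine the rest), the sequence is eventually periodic: after a pre-period of length 1 it cycles with period 24.
The value 39 first appears (with j ≥ 2) at a(7).

7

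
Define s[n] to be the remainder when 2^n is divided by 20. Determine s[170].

4

Listing terms: s[0] = 1; s[1] = 2; s[2] = 4; s[3] = 8; s[4] = 16; s[5] = 12; s[6] = 4.
Since s[6] = s[2] = 4, the sequence is eventually periodic: after a pre-period of length 2 it cycles with period 4.
For n ≥ 2, s[n] depends only on (n - 2) mod 4. (170 - 2) mod 4 = 0, so s[170] = s[2] = 4.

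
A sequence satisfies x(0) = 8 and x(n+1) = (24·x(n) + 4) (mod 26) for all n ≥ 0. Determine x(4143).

We have x(0) = 8,  x(1) = 14,  x(2) = 2,  x(3) = 0,  x(4) = 4,  x(5) = 22,  x(6) = 12,  x(7) = 6,  x(8) = 18,  x(9) = 20,  x(10) = 16,  x(11) = 24,  x(12) = 8.
The sequence repeats with period 12.
(4143 - 0) mod 12 = 3, so x(4143) = x(3) = 0.

0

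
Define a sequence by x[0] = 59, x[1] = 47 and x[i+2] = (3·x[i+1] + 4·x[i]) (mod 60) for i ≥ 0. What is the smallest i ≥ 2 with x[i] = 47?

11

Computing terms: x[0] = 59, x[1] = 47, x[2] = 17, x[3] = 59, x[4] = 5, x[5] = 11, x[6] = 53, x[7] = 23, x[8] = 41, x[9] = 35, x[10] = 29, x[11] = 47, x[12] = 17.
Since (x[11], x[12]) = (x[1], x[2]) = (47, 17) (two consecutive terms determine the rest), the sequence is eventually periodic: after a pre-period of length 1 it cycles with period 10.
The value 47 next appears (with i ≥ 2) at x[11].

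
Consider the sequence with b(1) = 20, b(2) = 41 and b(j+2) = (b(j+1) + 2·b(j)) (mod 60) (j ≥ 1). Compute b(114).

Listing terms: b(1) = 20,  b(2) = 41,  b(3) = 21,  b(4) = 43,  b(5) = 25,  b(6) = 51,  b(7) = 41,  b(8) = 23,  b(9) = 45,  b(10) = 31,  b(11) = 1,  b(12) = 3,  b(13) = 5,  b(14) = 11,  b(15) = 21,  b(16) = 43.
Since (b(15), b(16)) = (b(3), b(4)) = (21, 43) (two consecutive terms determine the rest), the sequence is eventually periodic: after a pre-period of length 2 it cycles with period 12.
For j ≥ 3, b(j) depends only on (j - 3) mod 12. (114 - 3) mod 12 = 3, so b(114) = b(6) = 51.

51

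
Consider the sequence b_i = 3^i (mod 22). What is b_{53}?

5

Listing terms: b_0 = 1; b_1 = 3; b_2 = 9; b_3 = 5; b_4 = 15; b_5 = 1.
The sequence repeats with period 5.
(53 - 0) mod 5 = 3, so b_{53} = b_3 = 5.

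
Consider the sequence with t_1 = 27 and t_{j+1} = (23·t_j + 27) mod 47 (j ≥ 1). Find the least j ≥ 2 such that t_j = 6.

18

t_1 = 27; t_2 = 37; t_3 = 32; t_4 = 11; t_5 = 45; t_6 = 28; t_7 = 13; t_8 = 44; t_9 = 5; t_{10} = 1; t_{11} = 3; t_{12} = 2; t_{13} = 26; t_{14} = 14; t_{15} = 20; t_{16} = 17; t_{17} = 42; t_{18} = 6; t_{19} = 24; t_{20} = 15; t_{21} = 43; t_{22} = 29; t_{23} = 36; t_{24} = 9; t_{25} = 46; t_{26} = 4; t_{27} = 25; t_{28} = 38; t_{29} = 8; t_{30} = 23; t_{31} = 39; t_{32} = 31; t_{33} = 35; t_{34} = 33; t_{35} = 34; t_{36} = 10; t_{37} = 22; t_{38} = 16; t_{39} = 19; t_{40} = 41; t_{41} = 30; t_{42} = 12; t_{43} = 21; t_{44} = 40; t_{45} = 7; t_{46} = 0; t_{47} = 27.
Since t_{47} = t_1 = 27, the sequence is periodic with period 46.
The value 6 first appears (with j ≥ 2) at t_{18}.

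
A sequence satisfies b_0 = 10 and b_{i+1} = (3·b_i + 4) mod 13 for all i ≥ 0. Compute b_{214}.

Listing terms: b_0 = 10, b_1 = 8, b_2 = 2, b_3 = 10.
The sequence repeats with period 3.
So b_{214} = b_{0 + ((214-0) mod 3)} = b_1 = 8.

8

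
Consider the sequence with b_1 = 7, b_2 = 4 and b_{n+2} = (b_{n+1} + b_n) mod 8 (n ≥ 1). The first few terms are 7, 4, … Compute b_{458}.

We have b_1 = 7; b_2 = 4; b_3 = 3; b_4 = 7; b_5 = 2; b_6 = 1; b_7 = 3; b_8 = 4; b_9 = 7; b_{10} = 3; b_{11} = 2; b_{12} = 5; b_{13} = 7; b_{14} = 4.
Since (b_{13}, b_{14}) = (b_1, b_2) = (7, 4) (two consecutive terms determine the rest), the sequence is periodic with period 12.
So b_{458} = b_{1 + ((458-1) mod 12)} = b_2 = 4.

4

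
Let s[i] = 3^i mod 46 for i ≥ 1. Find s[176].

Computing terms: s[1] = 3,  s[2] = 9,  s[3] = 27,  s[4] = 35,  s[5] = 13,  s[6] = 39,  s[7] = 25,  s[8] = 29,  s[9] = 41,  s[10] = 31,  s[11] = 1,  s[12] = 3.
Since s[12] = s[1] = 3, the sequence is periodic with period 11.
So s[176] = s[1 + ((176-1) mod 11)] = s[11] = 1.

1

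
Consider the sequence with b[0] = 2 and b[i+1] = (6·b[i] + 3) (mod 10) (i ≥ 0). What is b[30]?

b[0] = 2, b[1] = 5, b[2] = 3, b[3] = 1, b[4] = 9, b[5] = 7, b[6] = 5.
Since b[6] = b[1] = 5, the sequence is eventually periodic: after a pre-period of length 1 it cycles with period 5.
For i ≥ 1, b[i] depends only on (i - 1) mod 5. (30 - 1) mod 5 = 4, so b[30] = b[5] = 7.

7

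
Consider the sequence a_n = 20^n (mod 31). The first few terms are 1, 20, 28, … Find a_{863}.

Listing terms: a_0 = 1,  a_1 = 20,  a_2 = 28,  a_3 = 2,  a_4 = 9,  a_5 = 25,  a_6 = 4,  a_7 = 18,  a_8 = 19,  a_9 = 8,  a_{10} = 5,  a_{11} = 7,  a_{12} = 16,  a_{13} = 10,  a_{14} = 14,  a_{15} = 1.
The sequence repeats with period 15.
(863 - 0) mod 15 = 8, so a_{863} = a_8 = 19.

19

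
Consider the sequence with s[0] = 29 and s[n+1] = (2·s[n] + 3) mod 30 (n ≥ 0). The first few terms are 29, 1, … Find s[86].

5

We have s[0] = 29; s[1] = 1; s[2] = 5; s[3] = 13; s[4] = 29.
Since s[4] = s[0] = 29, the sequence is periodic with period 4.
(86 - 0) mod 4 = 2, so s[86] = s[2] = 5.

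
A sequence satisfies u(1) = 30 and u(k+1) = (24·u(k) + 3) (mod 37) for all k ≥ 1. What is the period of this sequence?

Listing terms: u(1) = 30, u(2) = 20, u(3) = 2, u(4) = 14, u(5) = 6, u(6) = 36, u(7) = 16, u(8) = 17, u(9) = 4, u(10) = 25, u(11) = 11, u(12) = 8, u(13) = 10, u(14) = 21, u(15) = 26, u(16) = 35, u(17) = 29, u(18) = 33, u(19) = 18, u(20) = 28, u(21) = 9, u(22) = 34, u(23) = 5, u(24) = 12, u(25) = 32, u(26) = 31, u(27) = 7, u(28) = 23, u(29) = 0, u(30) = 3, u(31) = 1, u(32) = 27, u(33) = 22, u(34) = 13, u(35) = 19, u(36) = 15, u(37) = 30.
The sequence repeats with period 36.

36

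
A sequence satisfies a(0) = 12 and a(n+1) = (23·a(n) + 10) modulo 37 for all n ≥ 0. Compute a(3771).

a(0) = 12,  a(1) = 27,  a(2) = 2,  a(3) = 19,  a(4) = 3,  a(5) = 5,  a(6) = 14,  a(7) = 36,  a(8) = 24,  a(9) = 7,  a(10) = 23,  a(11) = 21,  a(12) = 12.
Since a(12) = a(0) = 12, the sequence is periodic with period 12.
So a(3771) = a(0 + ((3771-0) mod 12)) = a(3) = 19.

19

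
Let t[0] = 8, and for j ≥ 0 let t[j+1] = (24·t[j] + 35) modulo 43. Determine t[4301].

29

Listing terms: t[0] = 8, t[1] = 12, t[2] = 22, t[3] = 4, t[4] = 2, t[5] = 40, t[6] = 6, t[7] = 7, t[8] = 31, t[9] = 5, t[10] = 26, t[11] = 14, t[12] = 27, t[13] = 38, t[14] = 1, t[15] = 16, t[16] = 32, t[17] = 29, t[18] = 0, t[19] = 35, t[20] = 15, t[21] = 8.
Since t[21] = t[0] = 8, the sequence is periodic with period 21.
(4301 - 0) mod 21 = 17, so t[4301] = t[17] = 29.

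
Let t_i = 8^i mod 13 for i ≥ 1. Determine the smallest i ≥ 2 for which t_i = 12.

t_1 = 8,  t_2 = 12,  t_3 = 5,  t_4 = 1,  t_5 = 8.
The sequence repeats with period 4.
The value 12 first appears (with i ≥ 2) at t_2.

2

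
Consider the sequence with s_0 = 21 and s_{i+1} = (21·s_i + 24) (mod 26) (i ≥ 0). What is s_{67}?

Computing terms: s_0 = 21; s_1 = 23; s_2 = 13; s_3 = 11; s_4 = 21.
Since s_4 = s_0 = 21, the sequence is periodic with period 4.
So s_{67} = s_{0 + ((67-0) mod 4)} = s_3 = 11.

11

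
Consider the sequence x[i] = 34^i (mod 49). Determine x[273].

48

Computing terms: x[0] = 1; x[1] = 34; x[2] = 29; x[3] = 6; x[4] = 8; x[5] = 27; x[6] = 36; x[7] = 48; x[8] = 15; x[9] = 20; x[10] = 43; x[11] = 41; x[12] = 22; x[13] = 13; x[14] = 1.
The sequence repeats with period 14.
(273 - 0) mod 14 = 7, so x[273] = x[7] = 48.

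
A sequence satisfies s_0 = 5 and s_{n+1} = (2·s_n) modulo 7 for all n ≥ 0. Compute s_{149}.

s_0 = 5,  s_1 = 3,  s_2 = 6,  s_3 = 5.
Since s_3 = s_0 = 5, the sequence is periodic with period 3.
(149 - 0) mod 3 = 2, so s_{149} = s_2 = 6.

6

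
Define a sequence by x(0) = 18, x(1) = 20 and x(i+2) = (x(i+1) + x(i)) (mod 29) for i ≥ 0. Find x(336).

Listing terms: x(0) = 18; x(1) = 20; x(2) = 9; x(3) = 0; x(4) = 9; x(5) = 9; x(6) = 18; x(7) = 27; x(8) = 16; x(9) = 14; x(10) = 1; x(11) = 15; x(12) = 16; x(13) = 2; x(14) = 18; x(15) = 20.
The sequence repeats with period 14.
So x(336) = x(0 + ((336-0) mod 14)) = x(0) = 18.

18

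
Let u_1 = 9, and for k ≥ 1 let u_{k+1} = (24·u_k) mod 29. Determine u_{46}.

Listing terms: u_1 = 9,  u_2 = 13,  u_3 = 22,  u_4 = 6,  u_5 = 28,  u_6 = 5,  u_7 = 4,  u_8 = 9.
Since u_8 = u_1 = 9, the sequence is periodic with period 7.
So u_{46} = u_{1 + ((46-1) mod 7)} = u_4 = 6.

6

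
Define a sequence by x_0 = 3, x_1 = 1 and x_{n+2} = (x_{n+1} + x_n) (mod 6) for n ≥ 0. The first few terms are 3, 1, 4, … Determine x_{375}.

1

x_0 = 3; x_1 = 1; x_2 = 4; x_3 = 5; x_4 = 3; x_5 = 2; x_6 = 5; x_7 = 1; x_8 = 0; x_9 = 1; x_{10} = 1; x_{11} = 2; x_{12} = 3; x_{13} = 5; x_{14} = 2; x_{15} = 1; x_{16} = 3; x_{17} = 4; x_{18} = 1; x_{19} = 5; x_{20} = 0; x_{21} = 5; x_{22} = 5; x_{23} = 4; x_{24} = 3; x_{25} = 1.
The sequence repeats with period 24.
So x_{375} = x_{0 + ((375-0) mod 24)} = x_{15} = 1.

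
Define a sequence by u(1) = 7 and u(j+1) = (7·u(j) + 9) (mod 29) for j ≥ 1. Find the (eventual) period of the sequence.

Computing terms: u(1) = 7,  u(2) = 0,  u(3) = 9,  u(4) = 14,  u(5) = 20,  u(6) = 4,  u(7) = 8,  u(8) = 7.
The sequence repeats with period 7.

7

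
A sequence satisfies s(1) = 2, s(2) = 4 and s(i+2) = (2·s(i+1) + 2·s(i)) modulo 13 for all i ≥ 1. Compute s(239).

1

Computing terms: s(1) = 2; s(2) = 4; s(3) = 12; s(4) = 6; s(5) = 10; s(6) = 6; s(7) = 6; s(8) = 11; s(9) = 8; s(10) = 12; s(11) = 1; s(12) = 0; s(13) = 2; s(14) = 4.
The sequence repeats with period 12.
(239 - 1) mod 12 = 10, so s(239) = s(11) = 1.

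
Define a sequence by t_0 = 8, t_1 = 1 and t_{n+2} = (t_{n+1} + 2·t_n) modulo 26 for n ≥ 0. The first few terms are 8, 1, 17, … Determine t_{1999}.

Listing terms: t_0 = 8, t_1 = 1, t_2 = 17, t_3 = 19, t_4 = 1, t_5 = 13, t_6 = 15, t_7 = 15, t_8 = 19, t_9 = 23, t_{10} = 9, t_{11} = 3, t_{12} = 21, t_{13} = 1, t_{14} = 17.
Since (t_{13}, t_{14}) = (t_1, t_2) = (1, 17) (two consecutive terms determine the rest), the sequence is eventually periodic: after a pre-period of length 1 it cycles with period 12.
For n ≥ 1, t_n depends only on (n - 1) mod 12. (1999 - 1) mod 12 = 6, so t_{1999} = t_7 = 15.

15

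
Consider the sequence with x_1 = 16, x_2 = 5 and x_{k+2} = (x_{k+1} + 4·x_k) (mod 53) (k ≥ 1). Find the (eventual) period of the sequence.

x_1 = 16, x_2 = 5, x_3 = 16, x_4 = 36, x_5 = 47, x_6 = 32, x_7 = 8, x_8 = 30, x_9 = 9, x_{10} = 23, x_{11} = 6, x_{12} = 45, x_{13} = 16, x_{14} = 37, x_{15} = 48, x_{16} = 37, x_{17} = 17, x_{18} = 6, x_{19} = 21, x_{20} = 45, x_{21} = 23, x_{22} = 44, x_{23} = 30, x_{24} = 47, x_{25} = 8, x_{26} = 37, x_{27} = 16, x_{28} = 5.
The sequence repeats with period 26.

26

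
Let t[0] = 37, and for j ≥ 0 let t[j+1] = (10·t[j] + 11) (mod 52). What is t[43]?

t[0] = 37,  t[1] = 17,  t[2] = 25,  t[3] = 1,  t[4] = 21,  t[5] = 13,  t[6] = 37.
The sequence repeats with period 6.
So t[43] = t[0 + ((43-0) mod 6)] = t[1] = 17.

17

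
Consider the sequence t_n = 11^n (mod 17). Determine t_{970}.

t_1 = 11; t_2 = 2; t_3 = 5; t_4 = 4; t_5 = 10; t_6 = 8; t_7 = 3; t_8 = 16; t_9 = 6; t_{10} = 15; t_{11} = 12; t_{12} = 13; t_{13} = 7; t_{14} = 9; t_{15} = 14; t_{16} = 1; t_{17} = 11.
Since t_{17} = t_1 = 11, the sequence is periodic with period 16.
So t_{970} = t_{1 + ((970-1) mod 16)} = t_{10} = 15.

15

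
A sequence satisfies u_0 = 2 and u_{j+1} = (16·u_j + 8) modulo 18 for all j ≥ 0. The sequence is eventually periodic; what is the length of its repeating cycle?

9

Computing terms: u_0 = 2,  u_1 = 4,  u_2 = 0,  u_3 = 8,  u_4 = 10,  u_5 = 6,  u_6 = 14,  u_7 = 16,  u_8 = 12,  u_9 = 2.
The sequence repeats with period 9.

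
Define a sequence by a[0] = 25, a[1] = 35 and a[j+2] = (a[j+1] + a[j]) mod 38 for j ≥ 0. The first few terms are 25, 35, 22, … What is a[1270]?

Computing terms: a[0] = 25; a[1] = 35; a[2] = 22; a[3] = 19; a[4] = 3; a[5] = 22; a[6] = 25; a[7] = 9; a[8] = 34; a[9] = 5; a[10] = 1; a[11] = 6; a[12] = 7; a[13] = 13; a[14] = 20; a[15] = 33; a[16] = 15; a[17] = 10; a[18] = 25; a[19] = 35.
The sequence repeats with period 18.
So a[1270] = a[0 + ((1270-0) mod 18)] = a[10] = 1.

1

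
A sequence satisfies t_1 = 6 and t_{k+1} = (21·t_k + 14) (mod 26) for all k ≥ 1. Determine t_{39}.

Computing terms: t_1 = 6,  t_2 = 10,  t_3 = 16,  t_4 = 12,  t_5 = 6.
Since t_5 = t_1 = 6, the sequence is periodic with period 4.
(39 - 1) mod 4 = 2, so t_{39} = t_3 = 16.

16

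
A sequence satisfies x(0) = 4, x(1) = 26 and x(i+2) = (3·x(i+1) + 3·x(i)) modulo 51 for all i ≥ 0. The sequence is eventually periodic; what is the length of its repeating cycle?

16

We have x(0) = 4; x(1) = 26; x(2) = 39; x(3) = 42; x(4) = 39; x(5) = 39; x(6) = 30; x(7) = 3; x(8) = 48; x(9) = 0; x(10) = 42; x(11) = 24; x(12) = 45; x(13) = 3; x(14) = 42; x(15) = 33; x(16) = 21; x(17) = 9; x(18) = 39; x(19) = 42.
Since (x(18), x(19)) = (x(2), x(3)) = (39, 42) (two consecutive terms determine the rest), the sequence is eventually periodic: after a pre-period of length 2 it cycles with period 16.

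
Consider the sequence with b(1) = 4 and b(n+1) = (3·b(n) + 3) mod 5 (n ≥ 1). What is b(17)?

Listing terms: b(1) = 4, b(2) = 0, b(3) = 3, b(4) = 2, b(5) = 4.
The sequence repeats with period 4.
(17 - 1) mod 4 = 0, so b(17) = b(1) = 4.

4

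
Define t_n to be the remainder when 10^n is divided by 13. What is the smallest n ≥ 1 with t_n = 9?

t_0 = 1; t_1 = 10; t_2 = 9; t_3 = 12; t_4 = 3; t_5 = 4; t_6 = 1.
Since t_6 = t_0 = 1, the sequence is periodic with period 6.
The value 9 first appears (with n ≥ 1) at t_2.

2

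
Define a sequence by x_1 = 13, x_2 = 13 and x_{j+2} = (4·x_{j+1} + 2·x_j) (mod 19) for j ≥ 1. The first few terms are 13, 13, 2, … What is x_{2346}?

We have x_1 = 13; x_2 = 13; x_3 = 2; x_4 = 15; x_5 = 7; x_6 = 1; x_7 = 18; x_8 = 17; x_9 = 9; x_{10} = 13; x_{11} = 13.
The sequence repeats with period 9.
(2346 - 1) mod 9 = 5, so x_{2346} = x_6 = 1.

1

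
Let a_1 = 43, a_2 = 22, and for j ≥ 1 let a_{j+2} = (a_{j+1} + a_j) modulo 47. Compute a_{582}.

4

We have a_1 = 43,  a_2 = 22,  a_3 = 18,  a_4 = 40,  a_5 = 11,  a_6 = 4,  a_7 = 15,  a_8 = 19,  a_9 = 34,  a_{10} = 6,  a_{11} = 40,  a_{12} = 46,  a_{13} = 39,  a_{14} = 38,  a_{15} = 30,  a_{16} = 21,  a_{17} = 4,  a_{18} = 25,  a_{19} = 29,  a_{20} = 7,  a_{21} = 36,  a_{22} = 43,  a_{23} = 32,  a_{24} = 28,  a_{25} = 13,  a_{26} = 41,  a_{27} = 7,  a_{28} = 1,  a_{29} = 8,  a_{30} = 9,  a_{31} = 17,  a_{32} = 26,  a_{33} = 43,  a_{34} = 22.
Since (a_{33}, a_{34}) = (a_1, a_2) = (43, 22) (two consecutive terms determine the rest), the sequence is periodic with period 32.
(582 - 1) mod 32 = 5, so a_{582} = a_6 = 4.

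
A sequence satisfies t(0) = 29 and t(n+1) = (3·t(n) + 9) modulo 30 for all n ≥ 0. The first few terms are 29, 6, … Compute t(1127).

We have t(0) = 29, t(1) = 6, t(2) = 27, t(3) = 0, t(4) = 9, t(5) = 6.
Since t(5) = t(1) = 6, the sequence is eventually periodic: after a pre-period of length 1 it cycles with period 4.
For n ≥ 1, t(n) depends only on (n - 1) mod 4. (1127 - 1) mod 4 = 2, so t(1127) = t(3) = 0.

0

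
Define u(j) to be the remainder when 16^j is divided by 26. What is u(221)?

22

Computing terms: u(1) = 16, u(2) = 22, u(3) = 14, u(4) = 16.
The sequence repeats with period 3.
(221 - 1) mod 3 = 1, so u(221) = u(2) = 22.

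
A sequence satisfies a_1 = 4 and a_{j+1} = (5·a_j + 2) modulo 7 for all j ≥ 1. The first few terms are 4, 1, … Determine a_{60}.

a_1 = 4; a_2 = 1; a_3 = 0; a_4 = 2; a_5 = 5; a_6 = 6; a_7 = 4.
Since a_7 = a_1 = 4, the sequence is periodic with period 6.
(60 - 1) mod 6 = 5, so a_{60} = a_6 = 6.

6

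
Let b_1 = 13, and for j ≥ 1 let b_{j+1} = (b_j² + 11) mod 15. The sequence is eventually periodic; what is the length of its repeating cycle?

6

b_1 = 13, b_2 = 0, b_3 = 11, b_4 = 12, b_5 = 5, b_6 = 6, b_7 = 2, b_8 = 0.
Since b_8 = b_2 = 0, the sequence is eventually periodic: after a pre-period of length 1 it cycles with period 6.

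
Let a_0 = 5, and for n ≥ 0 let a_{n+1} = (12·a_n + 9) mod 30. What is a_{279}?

3

We have a_0 = 5; a_1 = 9; a_2 = 27; a_3 = 3; a_4 = 15; a_5 = 9.
Since a_5 = a_1 = 9, the sequence is eventually periodic: after a pre-period of length 1 it cycles with period 4.
For n ≥ 1, a_n depends only on (n - 1) mod 4. (279 - 1) mod 4 = 2, so a_{279} = a_3 = 3.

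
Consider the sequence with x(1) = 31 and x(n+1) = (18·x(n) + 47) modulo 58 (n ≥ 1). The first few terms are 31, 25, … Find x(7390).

Listing terms: x(1) = 31,  x(2) = 25,  x(3) = 33,  x(4) = 3,  x(5) = 43,  x(6) = 9,  x(7) = 35,  x(8) = 39,  x(9) = 53,  x(10) = 15,  x(11) = 27,  x(12) = 11,  x(13) = 13,  x(14) = 49,  x(15) = 1,  x(16) = 7,  x(17) = 57,  x(18) = 29,  x(19) = 47,  x(20) = 23,  x(21) = 55,  x(22) = 51,  x(23) = 37,  x(24) = 17,  x(25) = 5,  x(26) = 21,  x(27) = 19,  x(28) = 41,  x(29) = 31.
The sequence repeats with period 28.
So x(7390) = x(1 + ((7390-1) mod 28)) = x(26) = 21.

21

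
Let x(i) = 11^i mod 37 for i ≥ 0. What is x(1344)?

1

Computing terms: x(0) = 1, x(1) = 11, x(2) = 10, x(3) = 36, x(4) = 26, x(5) = 27, x(6) = 1.
Since x(6) = x(0) = 1, the sequence is periodic with period 6.
(1344 - 0) mod 6 = 0, so x(1344) = x(0) = 1.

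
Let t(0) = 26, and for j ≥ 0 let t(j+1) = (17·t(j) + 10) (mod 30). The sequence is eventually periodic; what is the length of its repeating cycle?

4

Computing terms: t(0) = 26; t(1) = 2; t(2) = 14; t(3) = 8; t(4) = 26.
The sequence repeats with period 4.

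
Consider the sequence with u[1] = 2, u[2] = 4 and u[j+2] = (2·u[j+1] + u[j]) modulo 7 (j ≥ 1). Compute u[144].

0

u[1] = 2, u[2] = 4, u[3] = 3, u[4] = 3, u[5] = 2, u[6] = 0, u[7] = 2, u[8] = 4.
The sequence repeats with period 6.
(144 - 1) mod 6 = 5, so u[144] = u[6] = 0.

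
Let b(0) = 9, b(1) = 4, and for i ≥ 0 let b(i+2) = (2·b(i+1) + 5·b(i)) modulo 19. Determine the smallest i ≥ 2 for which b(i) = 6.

7

We have b(0) = 9, b(1) = 4, b(2) = 15, b(3) = 12, b(4) = 4, b(5) = 11, b(6) = 4, b(7) = 6, b(8) = 13, b(9) = 18, b(10) = 6, b(11) = 7, b(12) = 6, b(13) = 9, b(14) = 10, b(15) = 8, b(16) = 9, b(17) = 1, b(18) = 9, b(19) = 4.
Since (b(18), b(19)) = (b(0), b(1)) = (9, 4) (two consecutive terms determine the rest), the sequence is periodic with period 18.
The value 6 first appears (with i ≥ 2) at b(7).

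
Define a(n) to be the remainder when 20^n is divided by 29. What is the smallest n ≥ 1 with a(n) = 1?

7

Computing terms: a(0) = 1; a(1) = 20; a(2) = 23; a(3) = 25; a(4) = 7; a(5) = 24; a(6) = 16; a(7) = 1.
Since a(7) = a(0) = 1, the sequence is periodic with period 7.
The value 1 next appears (with n ≥ 1) at a(7).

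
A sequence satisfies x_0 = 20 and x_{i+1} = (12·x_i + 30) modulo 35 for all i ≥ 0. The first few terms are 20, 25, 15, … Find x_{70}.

30

We have x_0 = 20, x_1 = 25, x_2 = 15, x_3 = 0, x_4 = 30, x_5 = 5, x_6 = 20.
The sequence repeats with period 6.
So x_{70} = x_{0 + ((70-0) mod 6)} = x_4 = 30.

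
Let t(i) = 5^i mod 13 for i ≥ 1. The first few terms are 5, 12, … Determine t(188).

Computing terms: t(1) = 5, t(2) = 12, t(3) = 8, t(4) = 1, t(5) = 5.
Since t(5) = t(1) = 5, the sequence is periodic with period 4.
So t(188) = t(1 + ((188-1) mod 4)) = t(4) = 1.

1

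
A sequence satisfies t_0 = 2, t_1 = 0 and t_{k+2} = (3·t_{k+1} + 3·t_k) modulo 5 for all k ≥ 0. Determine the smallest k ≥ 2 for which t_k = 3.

We have t_0 = 2, t_1 = 0, t_2 = 1, t_3 = 3, t_4 = 2, t_5 = 0.
Since (t_4, t_5) = (t_0, t_1) = (2, 0) (two consecutive terms determine the rest), the sequence is periodic with period 4.
The value 3 first appears (with k ≥ 2) at t_3.

3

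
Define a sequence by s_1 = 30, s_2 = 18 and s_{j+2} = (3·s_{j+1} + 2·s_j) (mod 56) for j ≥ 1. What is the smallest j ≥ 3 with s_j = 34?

10

Computing terms: s_1 = 30, s_2 = 18, s_3 = 2, s_4 = 42, s_5 = 18, s_6 = 26, s_7 = 2, s_8 = 2, s_9 = 10, s_{10} = 34, s_{11} = 10, s_{12} = 42, s_{13} = 34, s_{14} = 18, s_{15} = 10, s_{16} = 10, s_{17} = 50, s_{18} = 2, s_{19} = 50, s_{20} = 42, s_{21} = 2, s_{22} = 34, s_{23} = 50, s_{24} = 50, s_{25} = 26, s_{26} = 10, s_{27} = 26, s_{28} = 42, s_{29} = 10, s_{30} = 2, s_{31} = 26, s_{32} = 26, s_{33} = 18, s_{34} = 50, s_{35} = 18, s_{36} = 42, s_{37} = 50, s_{38} = 10, s_{39} = 18, s_{40} = 18, s_{41} = 34, s_{42} = 26, s_{43} = 34, s_{44} = 42, s_{45} = 26, s_{46} = 50, s_{47} = 34, s_{48} = 34, s_{49} = 2, s_{50} = 18, s_{51} = 2.
Since (s_{50}, s_{51}) = (s_2, s_3) = (18, 2) (two consecutive terms determine the rest), the sequence is eventually periodic: after a pre-period of length 1 it cycles with period 48.
The value 34 first appears (with j ≥ 3) at s_{10}.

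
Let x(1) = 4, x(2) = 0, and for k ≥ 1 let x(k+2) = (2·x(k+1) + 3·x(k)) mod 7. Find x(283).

4

We have x(1) = 4; x(2) = 0; x(3) = 5; x(4) = 3; x(5) = 0; x(6) = 2; x(7) = 4; x(8) = 0.
The sequence repeats with period 6.
So x(283) = x(1 + ((283-1) mod 6)) = x(1) = 4.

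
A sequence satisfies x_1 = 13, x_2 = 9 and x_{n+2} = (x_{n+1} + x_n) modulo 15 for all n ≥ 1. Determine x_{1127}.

2

We have x_1 = 13, x_2 = 9, x_3 = 7, x_4 = 1, x_5 = 8, x_6 = 9, x_7 = 2, x_8 = 11, x_9 = 13, x_{10} = 9.
The sequence repeats with period 8.
So x_{1127} = x_{1 + ((1127-1) mod 8)} = x_7 = 2.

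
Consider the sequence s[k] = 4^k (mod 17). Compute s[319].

Computing terms: s[1] = 4, s[2] = 16, s[3] = 13, s[4] = 1, s[5] = 4.
Since s[5] = s[1] = 4, the sequence is periodic with period 4.
(319 - 1) mod 4 = 2, so s[319] = s[3] = 13.

13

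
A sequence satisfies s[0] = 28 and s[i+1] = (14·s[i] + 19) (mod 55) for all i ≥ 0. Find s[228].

We have s[0] = 28,  s[1] = 26,  s[2] = 53,  s[3] = 46,  s[4] = 3,  s[5] = 6,  s[6] = 48,  s[7] = 31,  s[8] = 13,  s[9] = 36,  s[10] = 28.
The sequence repeats with period 10.
So s[228] = s[0 + ((228-0) mod 10)] = s[8] = 13.

13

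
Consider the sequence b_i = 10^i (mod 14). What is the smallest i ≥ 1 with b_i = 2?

b_0 = 1,  b_1 = 10,  b_2 = 2,  b_3 = 6,  b_4 = 4,  b_5 = 12,  b_6 = 8,  b_7 = 10.
Since b_7 = b_1 = 10, the sequence is eventually periodic: after a pre-period of length 1 it cycles with period 6.
The value 2 first appears (with i ≥ 1) at b_2.

2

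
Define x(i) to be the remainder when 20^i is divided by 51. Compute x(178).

Computing terms: x(0) = 1,  x(1) = 20,  x(2) = 43,  x(3) = 44,  x(4) = 13,  x(5) = 5,  x(6) = 49,  x(7) = 11,  x(8) = 16,  x(9) = 14,  x(10) = 25,  x(11) = 41,  x(12) = 4,  x(13) = 29,  x(14) = 19,  x(15) = 23,  x(16) = 1.
Since x(16) = x(0) = 1, the sequence is periodic with period 16.
So x(178) = x(0 + ((178-0) mod 16)) = x(2) = 43.

43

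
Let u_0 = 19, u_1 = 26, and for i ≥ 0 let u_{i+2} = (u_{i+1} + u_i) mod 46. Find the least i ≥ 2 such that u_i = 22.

19

Listing terms: u_0 = 19,  u_1 = 26,  u_2 = 45,  u_3 = 25,  u_4 = 24,  u_5 = 3,  u_6 = 27,  u_7 = 30,  u_8 = 11,  u_9 = 41,  u_{10} = 6,  u_{11} = 1,  u_{12} = 7,  u_{13} = 8,  u_{14} = 15,  u_{15} = 23,  u_{16} = 38,  u_{17} = 15,  u_{18} = 7,  u_{19} = 22,  u_{20} = 29,  u_{21} = 5,  u_{22} = 34,  u_{23} = 39,  u_{24} = 27,  u_{25} = 20,  u_{26} = 1,  u_{27} = 21,  u_{28} = 22,  u_{29} = 43,  u_{30} = 19,  u_{31} = 16,  u_{32} = 35,  u_{33} = 5,  u_{34} = 40,  u_{35} = 45,  u_{36} = 39,  u_{37} = 38,  u_{38} = 31,  u_{39} = 23,  u_{40} = 8,  u_{41} = 31,  u_{42} = 39,  u_{43} = 24,  u_{44} = 17,  u_{45} = 41,  u_{46} = 12,  u_{47} = 7,  u_{48} = 19,  u_{49} = 26.
The sequence repeats with period 48.
The value 22 first appears (with i ≥ 2) at u_{19}.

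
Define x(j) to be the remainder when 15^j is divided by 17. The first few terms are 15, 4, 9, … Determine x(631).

x(1) = 15, x(2) = 4, x(3) = 9, x(4) = 16, x(5) = 2, x(6) = 13, x(7) = 8, x(8) = 1, x(9) = 15.
Since x(9) = x(1) = 15, the sequence is periodic with period 8.
(631 - 1) mod 8 = 6, so x(631) = x(7) = 8.

8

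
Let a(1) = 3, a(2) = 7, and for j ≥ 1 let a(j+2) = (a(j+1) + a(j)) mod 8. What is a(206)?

a(1) = 3; a(2) = 7; a(3) = 2; a(4) = 1; a(5) = 3; a(6) = 4; a(7) = 7; a(8) = 3; a(9) = 2; a(10) = 5; a(11) = 7; a(12) = 4; a(13) = 3; a(14) = 7.
The sequence repeats with period 12.
(206 - 1) mod 12 = 1, so a(206) = a(2) = 7.

7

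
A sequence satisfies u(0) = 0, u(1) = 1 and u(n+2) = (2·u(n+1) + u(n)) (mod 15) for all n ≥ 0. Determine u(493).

Computing terms: u(0) = 0,  u(1) = 1,  u(2) = 2,  u(3) = 5,  u(4) = 12,  u(5) = 14,  u(6) = 10,  u(7) = 4,  u(8) = 3,  u(9) = 10,  u(10) = 8,  u(11) = 11,  u(12) = 0,  u(13) = 11,  u(14) = 7,  u(15) = 10,  u(16) = 12,  u(17) = 4,  u(18) = 5,  u(19) = 14,  u(20) = 3,  u(21) = 5,  u(22) = 13,  u(23) = 1,  u(24) = 0,  u(25) = 1.
The sequence repeats with period 24.
(493 - 0) mod 24 = 13, so u(493) = u(13) = 11.

11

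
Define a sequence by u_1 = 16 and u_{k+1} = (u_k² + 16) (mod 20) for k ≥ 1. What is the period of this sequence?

3

u_1 = 16,  u_2 = 12,  u_3 = 0,  u_4 = 16.
The sequence repeats with period 3.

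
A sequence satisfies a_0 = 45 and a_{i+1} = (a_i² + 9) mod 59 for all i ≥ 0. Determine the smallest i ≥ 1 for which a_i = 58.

5

Computing terms: a_0 = 45; a_1 = 28; a_2 = 26; a_3 = 36; a_4 = 7; a_5 = 58; a_6 = 10; a_7 = 50; a_8 = 31; a_9 = 26.
Since a_9 = a_2 = 26, the sequence is eventually periodic: after a pre-period of length 2 it cycles with period 7.
The value 58 first appears (with i ≥ 1) at a_5.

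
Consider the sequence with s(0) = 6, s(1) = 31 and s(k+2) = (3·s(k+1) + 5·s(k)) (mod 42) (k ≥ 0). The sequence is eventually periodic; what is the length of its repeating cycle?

Listing terms: s(0) = 6, s(1) = 31, s(2) = 39, s(3) = 20, s(4) = 3, s(5) = 25, s(6) = 6, s(7) = 17, s(8) = 39, s(9) = 34, s(10) = 3, s(11) = 11, s(12) = 6, s(13) = 31.
The sequence repeats with period 12.

12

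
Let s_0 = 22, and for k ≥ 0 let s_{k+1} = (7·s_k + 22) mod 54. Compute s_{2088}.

We have s_0 = 22; s_1 = 14; s_2 = 12; s_3 = 52; s_4 = 8; s_5 = 24; s_6 = 28; s_7 = 2; s_8 = 36; s_9 = 4; s_{10} = 50; s_{11} = 48; s_{12} = 34; s_{13} = 44; s_{14} = 6; s_{15} = 10; s_{16} = 38; s_{17} = 18; s_{18} = 40; s_{19} = 32; s_{20} = 30; s_{21} = 16; s_{22} = 26; s_{23} = 42; s_{24} = 46; s_{25} = 20; s_{26} = 0; s_{27} = 22.
Since s_{27} = s_0 = 22, the sequence is periodic with period 27.
So s_{2088} = s_{0 + ((2088-0) mod 27)} = s_9 = 4.

4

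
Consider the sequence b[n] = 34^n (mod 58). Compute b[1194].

16

We have b[1] = 34, b[2] = 54, b[3] = 38, b[4] = 16, b[5] = 22, b[6] = 52, b[7] = 28, b[8] = 24, b[9] = 4, b[10] = 20, b[11] = 42, b[12] = 36, b[13] = 6, b[14] = 30, b[15] = 34.
Since b[15] = b[1] = 34, the sequence is periodic with period 14.
(1194 - 1) mod 14 = 3, so b[1194] = b[4] = 16.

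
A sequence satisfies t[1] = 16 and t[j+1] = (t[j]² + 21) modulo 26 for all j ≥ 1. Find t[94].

25

Listing terms: t[1] = 16, t[2] = 17, t[3] = 24, t[4] = 25, t[5] = 22, t[6] = 11, t[7] = 12, t[8] = 9, t[9] = 24.
Since t[9] = t[3] = 24, the sequence is eventually periodic: after a pre-period of length 2 it cycles with period 6.
For j ≥ 3, t[j] depends only on (j - 3) mod 6. (94 - 3) mod 6 = 1, so t[94] = t[4] = 25.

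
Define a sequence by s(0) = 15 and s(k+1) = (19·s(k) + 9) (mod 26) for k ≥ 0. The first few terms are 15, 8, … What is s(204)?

15

s(0) = 15; s(1) = 8; s(2) = 5; s(3) = 0; s(4) = 9; s(5) = 24; s(6) = 23; s(7) = 4; s(8) = 7; s(9) = 12; s(10) = 3; s(11) = 14; s(12) = 15.
The sequence repeats with period 12.
So s(204) = s(0 + ((204-0) mod 12)) = s(0) = 15.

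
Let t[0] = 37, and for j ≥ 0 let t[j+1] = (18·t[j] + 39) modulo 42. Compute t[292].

33

Computing terms: t[0] = 37, t[1] = 33, t[2] = 3, t[3] = 9, t[4] = 33.
Since t[4] = t[1] = 33, the sequence is eventually periodic: after a pre-period of length 1 it cycles with period 3.
For j ≥ 1, t[j] depends only on (j - 1) mod 3. (292 - 1) mod 3 = 0, so t[292] = t[1] = 33.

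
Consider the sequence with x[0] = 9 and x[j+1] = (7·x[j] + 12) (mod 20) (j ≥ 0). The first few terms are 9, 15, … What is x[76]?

9

Computing terms: x[0] = 9; x[1] = 15; x[2] = 17; x[3] = 11; x[4] = 9.
Since x[4] = x[0] = 9, the sequence is periodic with period 4.
(76 - 0) mod 4 = 0, so x[76] = x[0] = 9.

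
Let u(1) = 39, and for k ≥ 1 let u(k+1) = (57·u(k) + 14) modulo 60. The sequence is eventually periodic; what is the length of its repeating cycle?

4

Computing terms: u(1) = 39, u(2) = 17, u(3) = 23, u(4) = 5, u(5) = 59, u(6) = 17.
Since u(6) = u(2) = 17, the sequence is eventually periodic: after a pre-period of length 1 it cycles with period 4.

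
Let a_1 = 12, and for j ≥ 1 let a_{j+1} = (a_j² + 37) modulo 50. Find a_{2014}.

11

Listing terms: a_1 = 12,  a_2 = 31,  a_3 = 48,  a_4 = 41,  a_5 = 18,  a_6 = 11,  a_7 = 8,  a_8 = 1,  a_9 = 38,  a_{10} = 31.
Since a_{10} = a_2 = 31, the sequence is eventually periodic: after a pre-period of length 1 it cycles with period 8.
For j ≥ 2, a_j depends only on (j - 2) mod 8. (2014 - 2) mod 8 = 4, so a_{2014} = a_6 = 11.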